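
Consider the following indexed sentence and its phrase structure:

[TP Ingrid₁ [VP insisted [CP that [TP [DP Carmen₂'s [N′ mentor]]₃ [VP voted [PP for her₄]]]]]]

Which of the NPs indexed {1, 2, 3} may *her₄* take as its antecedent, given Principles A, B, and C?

*her* is a pronoun, so Principle B applies: it must be free in its binding domain.
Binding domain of *her₄*: the embedded TP, whose subject is [Carmen₂'s mentor]₃.
*Ingrid₁* c-commands the pronoun but from outside its binding domain, and is not c-commanded by it → coindexation permitted.
*Carmen₂* and the pronoun do not c-command one another → neither Principle B nor Principle C is at stake; coindexation permitted.
*[Carmen₂'s mentor]₃* c-commands the pronoun within its binding domain → coindexation would violate Principle B.

{1, 2}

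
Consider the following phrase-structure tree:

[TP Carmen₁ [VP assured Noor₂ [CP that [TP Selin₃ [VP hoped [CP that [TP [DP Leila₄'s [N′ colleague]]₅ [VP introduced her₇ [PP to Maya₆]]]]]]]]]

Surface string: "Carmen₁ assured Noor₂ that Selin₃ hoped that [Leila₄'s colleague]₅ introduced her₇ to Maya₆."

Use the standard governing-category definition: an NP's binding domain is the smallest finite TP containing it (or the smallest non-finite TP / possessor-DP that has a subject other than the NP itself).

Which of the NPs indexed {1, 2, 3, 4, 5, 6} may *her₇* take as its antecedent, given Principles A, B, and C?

*her* is a pronoun, so Principle B applies: it must be free in its binding domain.
Binding domain of *her₇*: the embedded TP, whose subject is [Leila₄'s colleague]₅.
*Carmen₁* c-commands the pronoun but from outside its binding domain, and is not c-commanded by it → coindexation permitted.
*Noor₂* c-commands the pronoun but from outside its binding domain, and is not c-commanded by it → coindexation permitted.
*Selin₃* c-commands the pronoun but from outside its binding domain, and is not c-commanded by it → coindexation permitted.
*Leila₄* and the pronoun do not c-command one another → neither Principle B nor Principle C is at stake; coindexation permitted.
*[Leila₄'s colleague]₅* c-commands the pronoun within its binding domain → coindexation would violate Principle B.
*Maya₆*: the pronoun c-commands this R-expression → coindexation would violate Principle C on *Maya₆*.

{1, 2, 3, 4}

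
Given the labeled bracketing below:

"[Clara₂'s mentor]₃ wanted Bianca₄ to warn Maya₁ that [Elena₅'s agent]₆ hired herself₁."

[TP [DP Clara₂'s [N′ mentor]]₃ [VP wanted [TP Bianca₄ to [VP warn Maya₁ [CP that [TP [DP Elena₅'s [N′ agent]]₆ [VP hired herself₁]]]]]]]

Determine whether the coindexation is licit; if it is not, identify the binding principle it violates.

The two coindexed NPs are *Maya₁* and *herself₁*.
*herself₁* is an anaphor. Principle A requires it to be bound within its binding domain — the embedded TP, whose subject is [Elena₅'s agent]₆.
Within that domain it is c-commanded by *[Elena₅'s agent]₆*, which does not share its index.
*Maya₁* does c-command the anaphor, but from outside its binding domain.
The anaphor is unbound in its domain → Principle A violation.

Principle A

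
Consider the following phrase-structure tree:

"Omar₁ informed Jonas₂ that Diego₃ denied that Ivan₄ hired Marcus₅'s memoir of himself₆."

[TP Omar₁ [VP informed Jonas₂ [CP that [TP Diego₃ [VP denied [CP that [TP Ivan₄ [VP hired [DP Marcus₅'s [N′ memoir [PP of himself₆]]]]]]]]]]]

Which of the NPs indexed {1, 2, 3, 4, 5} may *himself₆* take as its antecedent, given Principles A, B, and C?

*himself* is an anaphor, so Principle A applies: it must be bound in its binding domain.
Binding domain of *himself₆*: the possessed DP, whose subject is Marcus₅.
*Omar₁* c-commands the anaphor but is outside its binding domain → cannot satisfy Principle A.
*Jonas₂* c-commands the anaphor but is outside its binding domain → cannot satisfy Principle A.
*Diego₃* c-commands the anaphor but is outside its binding domain → cannot satisfy Principle A.
*Ivan₄* c-commands the anaphor but is outside its binding domain → cannot satisfy Principle A.
*Marcus₅* c-commands the anaphor within its binding domain → licit binder.

{5}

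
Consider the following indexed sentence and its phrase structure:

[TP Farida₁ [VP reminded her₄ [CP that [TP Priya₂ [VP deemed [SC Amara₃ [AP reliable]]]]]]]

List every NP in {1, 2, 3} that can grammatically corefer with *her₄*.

*her* is a pronoun, so Principle B applies: it must be free in its binding domain.
Binding domain of *her₄*: the matrix TP, whose subject is Farida₁.
*Farida₁* c-commands the pronoun within its binding domain → coindexation would violate Principle B.
*Priya₂*: the pronoun c-commands this R-expression → coindexation would violate Principle C on *Priya₂*.
*Amara₃*: the pronoun c-commands this R-expression → coindexation would violate Principle C on *Amara₃*.

none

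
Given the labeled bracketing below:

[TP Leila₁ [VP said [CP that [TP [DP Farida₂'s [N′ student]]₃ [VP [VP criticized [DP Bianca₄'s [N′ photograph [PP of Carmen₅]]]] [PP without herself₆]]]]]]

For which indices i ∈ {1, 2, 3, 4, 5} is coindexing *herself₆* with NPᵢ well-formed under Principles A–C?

*herself* is an anaphor, so Principle A applies: it must be bound in its binding domain.
Binding domain of *herself₆*: the embedded TP, whose subject is [Farida₂'s student]₃.
*Leila₁* c-commands the anaphor but is outside its binding domain → cannot satisfy Principle A.
*Farida₂* does not c-command the anaphor → cannot bind it.
*[Farida₂'s student]₃* c-commands the anaphor within its binding domain → licit binder.
*Bianca₄* does not c-command the anaphor → cannot bind it.
*Carmen₅* does not c-command the anaphor → cannot bind it.

{3}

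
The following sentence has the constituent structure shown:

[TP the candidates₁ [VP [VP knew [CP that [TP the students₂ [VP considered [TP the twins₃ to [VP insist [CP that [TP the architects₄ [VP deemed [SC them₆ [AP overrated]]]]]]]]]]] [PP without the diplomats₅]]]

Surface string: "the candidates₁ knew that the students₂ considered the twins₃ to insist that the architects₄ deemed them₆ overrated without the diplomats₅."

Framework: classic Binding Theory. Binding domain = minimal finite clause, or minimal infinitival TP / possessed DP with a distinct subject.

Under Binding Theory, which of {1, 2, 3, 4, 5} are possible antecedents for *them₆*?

{1, 2, 3, 5}

*them* is a pronoun, so Principle B applies: it must be free in its binding domain.
Binding domain of *them₆*: the embedded TP, whose subject is the architects₄.
*the candidates₁* c-commands the pronoun but from outside its binding domain, and is not c-commanded by it → coindexation permitted.
*the students₂* c-commands the pronoun but from outside its binding domain, and is not c-commanded by it → coindexation permitted.
*the twins₃* c-commands the pronoun but from outside its binding domain, and is not c-commanded by it → coindexation permitted.
*the architects₄* c-commands the pronoun within its binding domain → coindexation would violate Principle B.
*the diplomats₅* and the pronoun do not c-command one another → neither Principle B nor Principle C is at stake; coindexation permitted.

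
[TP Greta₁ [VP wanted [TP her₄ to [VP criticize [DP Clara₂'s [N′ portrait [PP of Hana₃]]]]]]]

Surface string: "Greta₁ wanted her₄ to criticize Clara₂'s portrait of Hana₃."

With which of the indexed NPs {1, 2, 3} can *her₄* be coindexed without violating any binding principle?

*her* is a pronoun, so Principle B applies: it must be free in its binding domain.
Binding domain of *her₄*: the matrix TP, whose subject is Greta₁.
*Greta₁* c-commands the pronoun within its binding domain → coindexation would violate Principle B.
*Clara₂*: the pronoun c-commands this R-expression → coindexation would violate Principle C on *Clara₂*.
*Hana₃*: the pronoun c-commands this R-expression → coindexation would violate Principle C on *Hana₃*.

none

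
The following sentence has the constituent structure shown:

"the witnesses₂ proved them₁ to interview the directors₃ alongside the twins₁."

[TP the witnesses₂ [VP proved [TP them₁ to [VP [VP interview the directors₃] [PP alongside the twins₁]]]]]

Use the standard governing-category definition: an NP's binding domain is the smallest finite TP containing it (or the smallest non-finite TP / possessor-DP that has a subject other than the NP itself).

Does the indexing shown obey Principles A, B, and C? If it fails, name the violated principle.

The two coindexed NPs are *them₁* and *the twins₁*.
*the twins₁* is an R-expression. Principle C requires it to be free everywhere.
*them₁* c-commands it and carries the same index.
The R-expression is bound → Principle C violation.

Principle C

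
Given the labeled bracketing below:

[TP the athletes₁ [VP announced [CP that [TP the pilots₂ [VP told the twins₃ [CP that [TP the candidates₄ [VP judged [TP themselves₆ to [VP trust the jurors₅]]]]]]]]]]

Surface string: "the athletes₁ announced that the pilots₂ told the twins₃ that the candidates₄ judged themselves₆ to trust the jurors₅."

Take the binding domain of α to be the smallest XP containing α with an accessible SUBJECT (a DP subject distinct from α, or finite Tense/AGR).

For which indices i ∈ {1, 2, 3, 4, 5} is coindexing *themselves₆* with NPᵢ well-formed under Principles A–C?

{4}

*themselves* is an anaphor, so Principle A applies: it must be bound in its binding domain.
Binding domain of *themselves₆*: the embedded TP, whose subject is the candidates₄.
*the athletes₁* c-commands the anaphor but is outside its binding domain → cannot satisfy Principle A.
*the pilots₂* c-commands the anaphor but is outside its binding domain → cannot satisfy Principle A.
*the twins₃* c-commands the anaphor but is outside its binding domain → cannot satisfy Principle A.
*the candidates₄* c-commands the anaphor within its binding domain → licit binder.
*the jurors₅* does not c-command the anaphor → cannot bind it.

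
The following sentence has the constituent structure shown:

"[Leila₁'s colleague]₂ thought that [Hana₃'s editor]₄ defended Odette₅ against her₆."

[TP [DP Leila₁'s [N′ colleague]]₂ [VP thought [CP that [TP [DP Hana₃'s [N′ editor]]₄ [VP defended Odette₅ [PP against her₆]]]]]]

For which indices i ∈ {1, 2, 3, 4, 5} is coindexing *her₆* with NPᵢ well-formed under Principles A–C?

*her* is a pronoun, so Principle B applies: it must be free in its binding domain.
Binding domain of *her₆*: the embedded TP, whose subject is [Hana₃'s editor]₄.
*Leila₁* and the pronoun do not c-command one another → neither Principle B nor Principle C is at stake; coindexation permitted.
*[Leila₁'s colleague]₂* c-commands the pronoun but from outside its binding domain, and is not c-commanded by it → coindexation permitted.
*Hana₃* and the pronoun do not c-command one another → neither Principle B nor Principle C is at stake; coindexation permitted.
*[Hana₃'s editor]₄* c-commands the pronoun within its binding domain → coindexation would violate Principle B.
*Odette₅* c-commands the pronoun within its binding domain → coindexation would violate Principle B.

{1, 2, 3}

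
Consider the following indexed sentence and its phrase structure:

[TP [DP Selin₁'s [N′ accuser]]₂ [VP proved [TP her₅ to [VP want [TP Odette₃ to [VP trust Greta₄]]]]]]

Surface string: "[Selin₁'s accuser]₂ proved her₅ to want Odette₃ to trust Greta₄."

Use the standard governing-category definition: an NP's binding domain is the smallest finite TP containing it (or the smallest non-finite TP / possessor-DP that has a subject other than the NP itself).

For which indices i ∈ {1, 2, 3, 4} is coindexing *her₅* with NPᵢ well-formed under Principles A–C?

{1}

*her* is a pronoun, so Principle B applies: it must be free in its binding domain.
Binding domain of *her₅*: the matrix TP, whose subject is [Selin₁'s accuser]₂.
*Selin₁* and the pronoun do not c-command one another → neither Principle B nor Principle C is at stake; coindexation permitted.
*[Selin₁'s accuser]₂* c-commands the pronoun within its binding domain → coindexation would violate Principle B.
*Odette₃*: the pronoun c-commands this R-expression → coindexation would violate Principle C on *Odette₃*.
*Greta₄*: the pronoun c-commands this R-expression → coindexation would violate Principle C on *Greta₄*.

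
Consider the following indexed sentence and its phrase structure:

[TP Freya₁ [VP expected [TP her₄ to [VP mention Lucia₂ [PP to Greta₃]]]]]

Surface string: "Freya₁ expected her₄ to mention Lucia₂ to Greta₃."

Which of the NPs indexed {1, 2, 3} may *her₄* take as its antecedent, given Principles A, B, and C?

*her* is a pronoun, so Principle B applies: it must be free in its binding domain.
Binding domain of *her₄*: the matrix TP, whose subject is Freya₁.
*Freya₁* c-commands the pronoun within its binding domain → coindexation would violate Principle B.
*Lucia₂*: the pronoun c-commands this R-expression → coindexation would violate Principle C on *Lucia₂*.
*Greta₃*: the pronoun c-commands this R-expression → coindexation would violate Principle C on *Greta₃*.

none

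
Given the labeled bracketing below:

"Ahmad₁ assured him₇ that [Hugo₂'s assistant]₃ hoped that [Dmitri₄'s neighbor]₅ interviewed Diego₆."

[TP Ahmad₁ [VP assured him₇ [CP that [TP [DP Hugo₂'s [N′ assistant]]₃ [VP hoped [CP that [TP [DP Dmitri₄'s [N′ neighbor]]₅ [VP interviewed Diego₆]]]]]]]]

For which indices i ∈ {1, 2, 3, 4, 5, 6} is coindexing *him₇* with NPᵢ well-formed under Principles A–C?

*him* is a pronoun, so Principle B applies: it must be free in its binding domain.
Binding domain of *him₇*: the matrix TP, whose subject is Ahmad₁.
*Ahmad₁* c-commands the pronoun within its binding domain → coindexation would violate Principle B.
*Hugo₂*: the pronoun c-commands this R-expression → coindexation would violate Principle C on *Hugo₂*.
*[Hugo₂'s assistant]₃*: the pronoun c-commands this R-expression → coindexation would violate Principle C on *[Hugo₂'s assistant]₃*.
*Dmitri₄*: the pronoun c-commands this R-expression → coindexation would violate Principle C on *Dmitri₄*.
*[Dmitri₄'s neighbor]₅*: the pronoun c-commands this R-expression → coindexation would violate Principle C on *[Dmitri₄'s neighbor]₅*.
*Diego₆*: the pronoun c-commands this R-expression → coindexation would violate Principle C on *Diego₆*.

none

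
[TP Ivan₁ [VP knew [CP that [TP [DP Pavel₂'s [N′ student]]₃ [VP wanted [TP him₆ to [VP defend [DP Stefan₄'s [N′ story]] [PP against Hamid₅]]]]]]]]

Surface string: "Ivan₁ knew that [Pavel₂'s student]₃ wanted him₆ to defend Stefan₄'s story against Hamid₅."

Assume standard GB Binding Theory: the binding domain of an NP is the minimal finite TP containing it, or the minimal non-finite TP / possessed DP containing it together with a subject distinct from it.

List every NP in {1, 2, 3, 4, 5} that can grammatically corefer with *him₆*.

{1, 2}

*him* is a pronoun, so Principle B applies: it must be free in its binding domain.
Binding domain of *him₆*: the embedded TP, whose subject is [Pavel₂'s student]₃.
*Ivan₁* c-commands the pronoun but from outside its binding domain, and is not c-commanded by it → coindexation permitted.
*Pavel₂* and the pronoun do not c-command one another → neither Principle B nor Principle C is at stake; coindexation permitted.
*[Pavel₂'s student]₃* c-commands the pronoun within its binding domain → coindexation would violate Principle B.
*Stefan₄*: the pronoun c-commands this R-expression → coindexation would violate Principle C on *Stefan₄*.
*Hamid₅*: the pronoun c-commands this R-expression → coindexation would violate Principle C on *Hamid₅*.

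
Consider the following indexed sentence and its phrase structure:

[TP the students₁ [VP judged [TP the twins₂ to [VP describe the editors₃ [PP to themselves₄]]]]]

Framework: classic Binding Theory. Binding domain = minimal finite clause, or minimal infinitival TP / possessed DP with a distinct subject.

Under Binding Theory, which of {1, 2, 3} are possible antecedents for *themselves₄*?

*themselves* is an anaphor, so Principle A applies: it must be bound in its binding domain.
Binding domain of *themselves₄*: the embedded TP, whose subject is the twins₂.
*the students₁* c-commands the anaphor but is outside its binding domain → cannot satisfy Principle A.
*the twins₂* c-commands the anaphor within its binding domain → licit binder.
*the editors₃* c-commands the anaphor within its binding domain → licit binder.

{2, 3}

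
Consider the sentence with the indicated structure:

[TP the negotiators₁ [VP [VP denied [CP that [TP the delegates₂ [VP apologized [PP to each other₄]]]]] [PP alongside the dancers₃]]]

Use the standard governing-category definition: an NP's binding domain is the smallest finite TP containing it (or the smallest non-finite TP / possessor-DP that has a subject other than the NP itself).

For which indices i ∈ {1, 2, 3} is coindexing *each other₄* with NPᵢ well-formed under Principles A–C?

*each other* is an anaphor, so Principle A applies: it must be bound in its binding domain.
Binding domain of *each other₄*: the embedded TP, whose subject is the delegates₂.
*the negotiators₁* c-commands the anaphor but is outside its binding domain → cannot satisfy Principle A.
*the delegates₂* c-commands the anaphor within its binding domain → licit binder.
*the dancers₃* does not c-command the anaphor → cannot bind it.

{2}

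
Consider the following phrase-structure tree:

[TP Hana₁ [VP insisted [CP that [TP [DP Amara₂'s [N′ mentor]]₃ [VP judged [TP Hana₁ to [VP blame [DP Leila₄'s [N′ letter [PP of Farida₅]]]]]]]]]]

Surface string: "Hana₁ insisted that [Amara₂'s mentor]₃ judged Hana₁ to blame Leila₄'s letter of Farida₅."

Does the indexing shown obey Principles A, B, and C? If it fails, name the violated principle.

Principle C

The two coindexed NPs are *Hana₁* (the lower occurrence) and *Hana₁* (the higher occurrence).
*Hana₁* (the lower occurrence) is an R-expression. Principle C requires it to be free everywhere.
*Hana₁* (the higher occurrence) c-commands it and carries the same index.
The R-expression is bound → Principle C violation.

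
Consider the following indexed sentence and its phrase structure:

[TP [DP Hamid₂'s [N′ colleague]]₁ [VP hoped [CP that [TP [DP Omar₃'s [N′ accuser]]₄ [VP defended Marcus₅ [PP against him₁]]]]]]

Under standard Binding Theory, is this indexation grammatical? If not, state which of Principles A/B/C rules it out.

grammatical

The two coindexed NPs are *[Hamid₂'s colleague]₁* and *him₁*.
*him₁* is a pronoun; its binding domain is the embedded TP, whose subject is [Omar₃'s accuser]₄. Within that domain it is c-commanded only by *[Omar₃'s accuser]₄*, *Marcus₅*, which carry a different index — the pronoun is free locally, so Principle B holds.
*[Hamid₂'s colleague]₁* is an R-expression; *him₁* does not c-command it, and no other NP shares its index, so Principle C is satisfied.
All principles are respected.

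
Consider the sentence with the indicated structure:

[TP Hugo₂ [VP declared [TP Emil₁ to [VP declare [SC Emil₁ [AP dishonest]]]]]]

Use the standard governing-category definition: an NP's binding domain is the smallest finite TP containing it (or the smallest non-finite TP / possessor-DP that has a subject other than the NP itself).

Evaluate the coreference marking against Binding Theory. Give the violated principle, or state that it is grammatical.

The two coindexed NPs are *Emil₁* (the higher occurrence) and *Emil₁* (the lower occurrence).
*Emil₁* (the lower occurrence) is an R-expression. Principle C requires it to be free everywhere.
*Emil₁* (the higher occurrence) c-commands it and carries the same index.
The R-expression is bound → Principle C violation.

Principle C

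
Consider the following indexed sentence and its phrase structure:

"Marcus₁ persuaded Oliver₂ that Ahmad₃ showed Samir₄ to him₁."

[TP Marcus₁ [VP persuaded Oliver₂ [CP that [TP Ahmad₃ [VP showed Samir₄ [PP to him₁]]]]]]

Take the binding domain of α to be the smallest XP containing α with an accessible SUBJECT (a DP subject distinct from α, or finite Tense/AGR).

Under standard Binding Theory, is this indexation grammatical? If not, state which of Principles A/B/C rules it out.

grammatical

The two coindexed NPs are *Marcus₁* and *him₁*.
*him₁* is a pronoun; its binding domain is the embedded TP, whose subject is Ahmad₃. Within that domain it is c-commanded only by *Ahmad₃*, *Samir₄*, which carry a different index — the pronoun is free locally, so Principle B holds.
*Marcus₁* is an R-expression; *him₁* does not c-command it, and no other NP shares its index, so Principle C is satisfied.
All principles are respected.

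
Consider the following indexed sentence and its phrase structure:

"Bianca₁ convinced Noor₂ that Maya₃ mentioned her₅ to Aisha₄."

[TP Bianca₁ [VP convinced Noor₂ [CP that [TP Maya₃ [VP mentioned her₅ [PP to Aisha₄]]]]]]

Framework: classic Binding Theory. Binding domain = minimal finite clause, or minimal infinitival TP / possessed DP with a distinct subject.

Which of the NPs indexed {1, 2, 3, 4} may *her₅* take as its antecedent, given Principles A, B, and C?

*her* is a pronoun, so Principle B applies: it must be free in its binding domain.
Binding domain of *her₅*: the embedded TP, whose subject is Maya₃.
*Bianca₁* c-commands the pronoun but from outside its binding domain, and is not c-commanded by it → coindexation permitted.
*Noor₂* c-commands the pronoun but from outside its binding domain, and is not c-commanded by it → coindexation permitted.
*Maya₃* c-commands the pronoun within its binding domain → coindexation would violate Principle B.
*Aisha₄*: the pronoun c-commands this R-expression → coindexation would violate Principle C on *Aisha₄*.

{1, 2}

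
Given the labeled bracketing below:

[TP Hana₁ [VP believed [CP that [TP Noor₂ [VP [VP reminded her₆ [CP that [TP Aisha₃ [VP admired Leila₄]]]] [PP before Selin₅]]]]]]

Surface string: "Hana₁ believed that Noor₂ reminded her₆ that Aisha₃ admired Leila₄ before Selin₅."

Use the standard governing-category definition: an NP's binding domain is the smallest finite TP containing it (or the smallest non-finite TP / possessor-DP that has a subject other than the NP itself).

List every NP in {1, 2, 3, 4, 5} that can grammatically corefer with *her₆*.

*her* is a pronoun, so Principle B applies: it must be free in its binding domain.
Binding domain of *her₆*: the embedded TP, whose subject is Noor₂.
*Hana₁* c-commands the pronoun but from outside its binding domain, and is not c-commanded by it → coindexation permitted.
*Noor₂* c-commands the pronoun within its binding domain → coindexation would violate Principle B.
*Aisha₃*: the pronoun c-commands this R-expression → coindexation would violate Principle C on *Aisha₃*.
*Leila₄*: the pronoun c-commands this R-expression → coindexation would violate Principle C on *Leila₄*.
*Selin₅* and the pronoun do not c-command one another → neither Principle B nor Principle C is at stake; coindexation permitted.

{1, 5}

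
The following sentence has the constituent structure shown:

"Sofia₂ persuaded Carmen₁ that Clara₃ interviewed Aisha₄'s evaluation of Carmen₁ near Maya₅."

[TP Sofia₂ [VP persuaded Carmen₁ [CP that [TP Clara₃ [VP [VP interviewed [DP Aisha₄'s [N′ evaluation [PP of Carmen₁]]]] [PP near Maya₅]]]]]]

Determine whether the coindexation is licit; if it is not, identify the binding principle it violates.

The two coindexed NPs are *Carmen₁* (the higher occurrence) and *Carmen₁* (the lower occurrence).
*Carmen₁* (the lower occurrence) is an R-expression. Principle C requires it to be free everywhere.
*Carmen₁* (the higher occurrence) c-commands it and carries the same index.
The R-expression is bound → Principle C violation.

Principle C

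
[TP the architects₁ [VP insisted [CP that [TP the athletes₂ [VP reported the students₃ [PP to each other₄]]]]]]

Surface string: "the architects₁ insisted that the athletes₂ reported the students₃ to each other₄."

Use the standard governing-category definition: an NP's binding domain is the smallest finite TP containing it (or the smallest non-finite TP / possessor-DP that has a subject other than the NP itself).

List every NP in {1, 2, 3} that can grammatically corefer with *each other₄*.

{2, 3}

*each other* is an anaphor, so Principle A applies: it must be bound in its binding domain.
Binding domain of *each other₄*: the embedded TP, whose subject is the athletes₂.
*the architects₁* c-commands the anaphor but is outside its binding domain → cannot satisfy Principle A.
*the athletes₂* c-commands the anaphor within its binding domain → licit binder.
*the students₃* c-commands the anaphor within its binding domain → licit binder.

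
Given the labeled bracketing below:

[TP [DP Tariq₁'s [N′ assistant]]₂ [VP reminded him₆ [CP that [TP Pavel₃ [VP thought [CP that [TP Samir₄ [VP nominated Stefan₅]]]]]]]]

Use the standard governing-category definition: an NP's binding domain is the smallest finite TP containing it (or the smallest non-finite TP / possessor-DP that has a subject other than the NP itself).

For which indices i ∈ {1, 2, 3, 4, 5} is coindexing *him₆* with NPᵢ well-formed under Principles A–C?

{1}

*him* is a pronoun, so Principle B applies: it must be free in its binding domain.
Binding domain of *him₆*: the matrix TP, whose subject is [Tariq₁'s assistant]₂.
*Tariq₁* and the pronoun do not c-command one another → neither Principle B nor Principle C is at stake; coindexation permitted.
*[Tariq₁'s assistant]₂* c-commands the pronoun within its binding domain → coindexation would violate Principle B.
*Pavel₃*: the pronoun c-commands this R-expression → coindexation would violate Principle C on *Pavel₃*.
*Samir₄*: the pronoun c-commands this R-expression → coindexation would violate Principle C on *Samir₄*.
*Stefan₅*: the pronoun c-commands this R-expression → coindexation would violate Principle C on *Stefan₅*.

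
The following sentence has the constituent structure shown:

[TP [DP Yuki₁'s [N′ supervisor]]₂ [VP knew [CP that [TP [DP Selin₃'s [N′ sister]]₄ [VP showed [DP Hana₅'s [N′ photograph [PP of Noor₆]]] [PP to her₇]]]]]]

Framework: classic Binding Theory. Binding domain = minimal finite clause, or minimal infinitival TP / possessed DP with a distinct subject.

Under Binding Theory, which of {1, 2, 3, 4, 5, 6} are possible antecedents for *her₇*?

*her* is a pronoun, so Principle B applies: it must be free in its binding domain.
Binding domain of *her₇*: the embedded TP, whose subject is [Selin₃'s sister]₄.
*Yuki₁* and the pronoun do not c-command one another → neither Principle B nor Principle C is at stake; coindexation permitted.
*[Yuki₁'s supervisor]₂* c-commands the pronoun but from outside its binding domain, and is not c-commanded by it → coindexation permitted.
*Selin₃* and the pronoun do not c-command one another → neither Principle B nor Principle C is at stake; coindexation permitted.
*[Selin₃'s sister]₄* c-commands the pronoun within its binding domain → coindexation would violate Principle B.
*Hana₅* and the pronoun do not c-command one another → neither Principle B nor Principle C is at stake; coindexation permitted.
*Noor₆* and the pronoun do not c-command one another → neither Principle B nor Principle C is at stake; coindexation permitted.

{1, 2, 3, 5, 6}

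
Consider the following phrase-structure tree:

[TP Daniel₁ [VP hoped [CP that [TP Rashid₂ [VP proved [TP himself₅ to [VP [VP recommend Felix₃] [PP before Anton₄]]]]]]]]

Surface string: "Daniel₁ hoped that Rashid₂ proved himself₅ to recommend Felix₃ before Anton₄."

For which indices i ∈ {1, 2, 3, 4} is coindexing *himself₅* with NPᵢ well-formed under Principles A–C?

*himself* is an anaphor, so Principle A applies: it must be bound in its binding domain.
Binding domain of *himself₅*: the embedded TP, whose subject is Rashid₂.
*Daniel₁* c-commands the anaphor but is outside its binding domain → cannot satisfy Principle A.
*Rashid₂* c-commands the anaphor within its binding domain → licit binder.
*Felix₃* does not c-command the anaphor → cannot bind it.
*Anton₄* does not c-command the anaphor → cannot bind it.

{2}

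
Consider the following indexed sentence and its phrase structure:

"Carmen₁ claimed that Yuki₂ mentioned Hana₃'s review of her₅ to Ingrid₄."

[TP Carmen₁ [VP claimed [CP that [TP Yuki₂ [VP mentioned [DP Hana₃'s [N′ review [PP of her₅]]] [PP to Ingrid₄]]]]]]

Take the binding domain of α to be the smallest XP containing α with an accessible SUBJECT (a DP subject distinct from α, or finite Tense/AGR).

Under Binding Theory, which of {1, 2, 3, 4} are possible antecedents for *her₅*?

*her* is a pronoun, so Principle B applies: it must be free in its binding domain.
Binding domain of *her₅*: the possessed DP, whose subject is Hana₃.
*Carmen₁* c-commands the pronoun but from outside its binding domain, and is not c-commanded by it → coindexation permitted.
*Yuki₂* c-commands the pronoun but from outside its binding domain, and is not c-commanded by it → coindexation permitted.
*Hana₃* c-commands the pronoun within its binding domain → coindexation would violate Principle B.
*Ingrid₄* and the pronoun do not c-command one another → neither Principle B nor Principle C is at stake; coindexation permitted.

{1, 2, 4}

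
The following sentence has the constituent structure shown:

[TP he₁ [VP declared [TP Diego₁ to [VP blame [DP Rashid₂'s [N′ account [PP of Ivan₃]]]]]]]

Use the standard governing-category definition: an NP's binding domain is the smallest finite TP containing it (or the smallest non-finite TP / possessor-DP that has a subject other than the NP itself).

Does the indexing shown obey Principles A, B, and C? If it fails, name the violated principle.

The two coindexed NPs are *he₁* and *Diego₁*.
*Diego₁* is an R-expression. Principle C requires it to be free everywhere.
*he₁* c-commands it and carries the same index.
The R-expression is bound → Principle C violation.

Principle C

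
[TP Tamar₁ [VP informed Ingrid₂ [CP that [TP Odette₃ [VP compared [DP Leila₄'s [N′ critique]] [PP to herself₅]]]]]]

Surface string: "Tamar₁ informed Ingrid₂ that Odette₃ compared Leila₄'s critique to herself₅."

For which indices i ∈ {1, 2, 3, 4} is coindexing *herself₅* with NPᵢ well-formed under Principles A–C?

{3}

*herself* is an anaphor, so Principle A applies: it must be bound in its binding domain.
Binding domain of *herself₅*: the embedded TP, whose subject is Odette₃.
*Tamar₁* c-commands the anaphor but is outside its binding domain → cannot satisfy Principle A.
*Ingrid₂* c-commands the anaphor but is outside its binding domain → cannot satisfy Principle A.
*Odette₃* c-commands the anaphor within its binding domain → licit binder.
*Leila₄* does not c-command the anaphor → cannot bind it.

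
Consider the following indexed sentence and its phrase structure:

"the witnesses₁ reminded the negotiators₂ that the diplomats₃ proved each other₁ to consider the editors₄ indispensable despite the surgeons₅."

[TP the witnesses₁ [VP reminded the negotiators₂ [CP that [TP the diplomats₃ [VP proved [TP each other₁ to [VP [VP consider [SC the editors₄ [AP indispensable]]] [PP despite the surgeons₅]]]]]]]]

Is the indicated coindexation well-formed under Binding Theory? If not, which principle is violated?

The two coindexed NPs are *the witnesses₁* and *each other₁*.
*each other₁* is an anaphor. Principle A requires it to be bound within its binding domain — the embedded TP, whose subject is the diplomats₃.
Within that domain it is c-commanded by *the diplomats₃*, which does not share its index.
*the witnesses₁* does c-command the anaphor, but from outside its binding domain.
The anaphor is unbound in its domain → Principle A violation.

Principle A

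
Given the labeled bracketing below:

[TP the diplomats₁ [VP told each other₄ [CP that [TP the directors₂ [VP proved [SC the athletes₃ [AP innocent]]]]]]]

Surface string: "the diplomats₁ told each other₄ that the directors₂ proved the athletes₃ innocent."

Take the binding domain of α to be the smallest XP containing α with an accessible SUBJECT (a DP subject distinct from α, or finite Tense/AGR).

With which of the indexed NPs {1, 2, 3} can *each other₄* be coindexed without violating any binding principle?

{1}

*each other* is an anaphor, so Principle A applies: it must be bound in its binding domain.
Binding domain of *each other₄*: the matrix TP, whose subject is the diplomats₁.
*the diplomats₁* c-commands the anaphor within its binding domain → licit binder.
*the directors₂* does not c-command the anaphor → cannot bind it.
*the athletes₃* does not c-command the anaphor → cannot bind it.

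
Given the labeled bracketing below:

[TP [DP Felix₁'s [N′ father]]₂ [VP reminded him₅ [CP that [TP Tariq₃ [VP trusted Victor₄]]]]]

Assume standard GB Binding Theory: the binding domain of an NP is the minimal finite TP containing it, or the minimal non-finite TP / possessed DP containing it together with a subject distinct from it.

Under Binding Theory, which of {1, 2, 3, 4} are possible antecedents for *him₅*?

{1}

*him* is a pronoun, so Principle B applies: it must be free in its binding domain.
Binding domain of *him₅*: the matrix TP, whose subject is [Felix₁'s father]₂.
*Felix₁* and the pronoun do not c-command one another → neither Principle B nor Principle C is at stake; coindexation permitted.
*[Felix₁'s father]₂* c-commands the pronoun within its binding domain → coindexation would violate Principle B.
*Tariq₃*: the pronoun c-commands this R-expression → coindexation would violate Principle C on *Tariq₃*.
*Victor₄*: the pronoun c-commands this R-expression → coindexation would violate Principle C on *Victor₄*.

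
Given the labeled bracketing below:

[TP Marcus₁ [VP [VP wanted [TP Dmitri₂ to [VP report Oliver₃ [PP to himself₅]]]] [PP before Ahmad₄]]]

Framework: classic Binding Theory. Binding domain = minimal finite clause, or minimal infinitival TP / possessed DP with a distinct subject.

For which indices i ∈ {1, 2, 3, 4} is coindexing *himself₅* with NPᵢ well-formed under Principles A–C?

*himself* is an anaphor, so Principle A applies: it must be bound in its binding domain.
Binding domain of *himself₅*: the embedded TP, whose subject is Dmitri₂.
*Marcus₁* c-commands the anaphor but is outside its binding domain → cannot satisfy Principle A.
*Dmitri₂* c-commands the anaphor within its binding domain → licit binder.
*Oliver₃* c-commands the anaphor within its binding domain → licit binder.
*Ahmad₄* does not c-command the anaphor → cannot bind it.

{2, 3}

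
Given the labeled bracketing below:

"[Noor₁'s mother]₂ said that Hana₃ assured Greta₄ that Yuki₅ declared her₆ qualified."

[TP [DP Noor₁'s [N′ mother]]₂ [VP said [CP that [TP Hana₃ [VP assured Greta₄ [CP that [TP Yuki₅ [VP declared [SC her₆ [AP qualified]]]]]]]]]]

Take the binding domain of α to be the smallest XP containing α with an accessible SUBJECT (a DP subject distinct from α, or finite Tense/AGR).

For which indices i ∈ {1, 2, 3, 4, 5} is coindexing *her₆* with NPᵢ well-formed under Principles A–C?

{1, 2, 3, 4}

*her* is a pronoun, so Principle B applies: it must be free in its binding domain.
Binding domain of *her₆*: the embedded TP, whose subject is Yuki₅.
*Noor₁* and the pronoun do not c-command one another → neither Principle B nor Principle C is at stake; coindexation permitted.
*[Noor₁'s mother]₂* c-commands the pronoun but from outside its binding domain, and is not c-commanded by it → coindexation permitted.
*Hana₃* c-commands the pronoun but from outside its binding domain, and is not c-commanded by it → coindexation permitted.
*Greta₄* c-commands the pronoun but from outside its binding domain, and is not c-commanded by it → coindexation permitted.
*Yuki₅* c-commands the pronoun within its binding domain → coindexation would violate Principle B.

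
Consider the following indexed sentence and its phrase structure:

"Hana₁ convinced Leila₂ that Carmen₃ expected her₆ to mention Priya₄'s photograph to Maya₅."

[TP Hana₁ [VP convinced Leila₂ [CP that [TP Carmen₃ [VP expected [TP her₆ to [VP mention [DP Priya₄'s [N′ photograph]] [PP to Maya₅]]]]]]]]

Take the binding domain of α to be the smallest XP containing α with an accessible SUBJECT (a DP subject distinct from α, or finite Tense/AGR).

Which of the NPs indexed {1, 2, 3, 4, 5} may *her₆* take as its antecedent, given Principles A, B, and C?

*her* is a pronoun, so Principle B applies: it must be free in its binding domain.
Binding domain of *her₆*: the embedded TP, whose subject is Carmen₃.
*Hana₁* c-commands the pronoun but from outside its binding domain, and is not c-commanded by it → coindexation permitted.
*Leila₂* c-commands the pronoun but from outside its binding domain, and is not c-commanded by it → coindexation permitted.
*Carmen₃* c-commands the pronoun within its binding domain → coindexation would violate Principle B.
*Priya₄*: the pronoun c-commands this R-expression → coindexation would violate Principle C on *Priya₄*.
*Maya₅*: the pronoun c-commands this R-expression → coindexation would violate Principle C on *Maya₅*.

{1, 2}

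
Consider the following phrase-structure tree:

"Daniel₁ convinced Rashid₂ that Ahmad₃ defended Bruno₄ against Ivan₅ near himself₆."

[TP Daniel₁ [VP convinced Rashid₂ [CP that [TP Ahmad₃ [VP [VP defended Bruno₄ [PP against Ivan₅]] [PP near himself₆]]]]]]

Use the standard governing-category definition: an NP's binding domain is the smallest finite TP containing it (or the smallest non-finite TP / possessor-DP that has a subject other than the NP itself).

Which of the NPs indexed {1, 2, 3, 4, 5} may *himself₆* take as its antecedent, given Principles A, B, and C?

*himself* is an anaphor, so Principle A applies: it must be bound in its binding domain.
Binding domain of *himself₆*: the embedded TP, whose subject is Ahmad₃.
*Daniel₁* c-commands the anaphor but is outside its binding domain → cannot satisfy Principle A.
*Rashid₂* c-commands the anaphor but is outside its binding domain → cannot satisfy Principle A.
*Ahmad₃* c-commands the anaphor within its binding domain → licit binder.
*Bruno₄* does not c-command the anaphor → cannot bind it.
*Ivan₅* does not c-command the anaphor → cannot bind it.

{3}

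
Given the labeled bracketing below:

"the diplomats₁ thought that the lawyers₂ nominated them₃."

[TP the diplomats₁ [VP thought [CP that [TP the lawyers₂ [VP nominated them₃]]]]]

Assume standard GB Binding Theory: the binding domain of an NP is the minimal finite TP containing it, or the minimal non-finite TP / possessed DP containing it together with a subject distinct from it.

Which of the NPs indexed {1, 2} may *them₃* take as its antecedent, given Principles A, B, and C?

*them* is a pronoun, so Principle B applies: it must be free in its binding domain.
Binding domain of *them₃*: the embedded TP, whose subject is the lawyers₂.
*the diplomats₁* c-commands the pronoun but from outside its binding domain, and is not c-commanded by it → coindexation permitted.
*the lawyers₂* c-commands the pronoun within its binding domain → coindexation would violate Principle B.

{1}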